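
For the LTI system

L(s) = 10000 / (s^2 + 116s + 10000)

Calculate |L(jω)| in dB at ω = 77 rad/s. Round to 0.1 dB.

0.2 dB

At s = jω = j77:
quadratic: (j77)² + 116·j77 + 10000 = 4071 + j8932 → |·| ≈ 9816, ∠ ≈ 65.50°
|L| = 10000 / 9816 ≈ 1.0187
Gain = 20 log₁₀(1.0187) ≈ 0.16 dB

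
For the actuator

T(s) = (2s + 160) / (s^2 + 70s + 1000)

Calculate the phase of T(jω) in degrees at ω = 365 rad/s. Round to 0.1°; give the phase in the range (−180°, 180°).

-91.4°

Substitute s = j365:
Numerator: 2(j365) + 160 = 160 + j730
Denominator: (j365)^2 + 70(j365) + 1000 = -132225 + j25550
|N| = √(160² + 730²) ≈ 747.33, ∠N ≈ 77.64°
|D| = √(132225² + 25550²) ≈ 1.3467e+05, ∠D ≈ 169.06°
∠T = 77.64° − 169.06° = -91.42°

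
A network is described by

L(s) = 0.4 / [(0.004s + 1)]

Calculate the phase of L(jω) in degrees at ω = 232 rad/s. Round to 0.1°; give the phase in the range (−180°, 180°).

-42.9°

At ω = 232 rad/s:
pole (1 + j232·0.004) = 1 + j0.928 → |·| ≈ 1.3643, ∠ ≈ 42.86°
∠L = (0°) − (42.86°) = -42.86°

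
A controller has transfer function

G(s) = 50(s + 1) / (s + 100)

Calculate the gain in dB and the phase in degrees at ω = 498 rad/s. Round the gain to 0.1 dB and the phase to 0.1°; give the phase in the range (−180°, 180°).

33.8 dB, 11.2°

At s = jω = j498:
zero (s+1): 1 + j498 → |·| = √(1²+498²) = √248005 ≈ 498, ∠ = arctan(498/1) ≈ 89.88°
pole (s+100): 100 + j498 → |·| = √(100²+498²) = √258004 ≈ 507.94, ∠ = arctan(498/100) ≈ 78.65°
|G| = 50 · 498 / 507.94 ≈ 49.022
Gain = 20 log₁₀(49.022) ≈ 33.81 dB
∠G = 89.88° − 78.65° = 11.23°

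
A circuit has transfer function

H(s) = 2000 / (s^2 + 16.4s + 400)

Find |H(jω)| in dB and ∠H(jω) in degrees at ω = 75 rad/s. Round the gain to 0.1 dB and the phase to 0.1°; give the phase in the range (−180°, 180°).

At s = jω = j75:
quadratic: (j75)² + 16.4·j75 + 400 = -5225 + j1230 → |·| ≈ 5367.8, ∠ ≈ 166.75°
|H| = 2000 / 5367.8 ≈ 0.37259
Gain = 20 log₁₀(0.37259) ≈ -8.58 dB
∠H = 0.00° − 166.75° = -166.75°

-8.6 dB, -166.8°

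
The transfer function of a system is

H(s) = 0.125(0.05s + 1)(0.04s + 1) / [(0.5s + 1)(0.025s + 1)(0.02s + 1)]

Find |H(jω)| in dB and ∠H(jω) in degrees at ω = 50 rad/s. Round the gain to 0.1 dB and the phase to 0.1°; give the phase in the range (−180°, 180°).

-37.5 dB, -52.4°

At ω = 50 rad/s:
zero (1 + j50·0.05) = 1 + j2.5 → |·| ≈ 2.6926, ∠ ≈ 68.20°
zero (1 + j50·0.04) = 1 + j2 → |·| ≈ 2.2361, ∠ ≈ 63.43°
pole (1 + j50·0.5) = 1 + j25 → |·| ≈ 25.02, ∠ ≈ 87.71°
pole (1 + j50·0.025) = 1 + j1.25 → |·| ≈ 1.6008, ∠ ≈ 51.34°
pole (1 + j50·0.02) = 1 + j1 → |·| ≈ 1.4142, ∠ ≈ 45.00°
|H| = 0.125 · 2.6926 · 2.2361 / (25.02 · 1.6008 · 1.4142) ≈ 0.013287
Gain = 20 log₁₀(0.013287) ≈ -37.53 dB
∠H = (68.20° + 63.43°) − (87.71° + 51.34° + 45.00°) = -52.42°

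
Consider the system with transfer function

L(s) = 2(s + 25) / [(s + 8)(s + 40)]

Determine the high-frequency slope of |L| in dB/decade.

Each pole contributes −20 dB/decade at high frequency; each zero contributes +20 dB/decade.
Net: 1 zero(s) − 2 pole(s) → -20 dB/decade.

-20 dB/decade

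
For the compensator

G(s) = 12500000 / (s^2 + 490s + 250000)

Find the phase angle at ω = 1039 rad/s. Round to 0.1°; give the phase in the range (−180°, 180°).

At s = jω = j1039:
quadratic: (j1039)² + 490·j1039 + 250000 = -829521 + j509110 → |·| ≈ 9.7329e+05, ∠ ≈ 148.46°
∠G = 0.00° − 148.46° = -148.46°

-148.5°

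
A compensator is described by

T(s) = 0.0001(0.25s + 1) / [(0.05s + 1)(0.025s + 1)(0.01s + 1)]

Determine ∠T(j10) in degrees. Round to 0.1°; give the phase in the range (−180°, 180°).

At ω = 10 rad/s:
zero (1 + j10·0.25) = 1 + j2.5 → |·| ≈ 2.6926, ∠ ≈ 68.20°
pole (1 + j10·0.05) = 1 + j0.5 → |·| ≈ 1.118, ∠ ≈ 26.57°
pole (1 + j10·0.025) = 1 + j0.25 → |·| ≈ 1.0308, ∠ ≈ 14.04°
pole (1 + j10·0.01) = 1 + j0.1 → |·| ≈ 1.005, ∠ ≈ 5.71°
∠T = (68.20°) − (26.57° + 14.04° + 5.71°) = 21.88°

21.9°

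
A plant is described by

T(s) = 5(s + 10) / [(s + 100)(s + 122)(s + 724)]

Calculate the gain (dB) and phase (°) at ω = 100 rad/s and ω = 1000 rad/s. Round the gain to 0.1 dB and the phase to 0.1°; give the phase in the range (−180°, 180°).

At s = jω = j100:
zero (s+10): 10 + j100 → |·| = √(10²+100²) = √10100 ≈ 100.5, ∠ = arctan(100/10) ≈ 84.29°
pole (s+100): 100 + j100 → |·| = √(100²+100²) = √20000 ≈ 141.42, ∠ = arctan(100/100) ≈ 45.00°
pole (s+122): 122 + j100 → |·| = √(122²+100²) = √24884 ≈ 157.75, ∠ = arctan(100/122) ≈ 39.34°
pole (s+724): 724 + j100 → |·| = √(724²+100²) = √534176 ≈ 730.87, ∠ = arctan(100/724) ≈ 7.86°
|T| = 5 · 100.5 / 1.6305e+07 ≈ 3.0819e-05
Gain = 20 log₁₀(3.0819e-05) ≈ -90.22 dB
∠T = 84.29° − 92.20° = -7.91°

At s = jω = j1000:
zero (s+10): 10 + j1000 → |·| = √(10²+1000²) = √1000100 ≈ 1000, ∠ = arctan(1000/10) ≈ 89.43°
pole (s+100): 100 + j1000 → |·| = √(100²+1000²) = √1010000 ≈ 1005, ∠ = arctan(1000/100) ≈ 84.29°
pole (s+122): 122 + j1000 → |·| = √(122²+1000²) = √1014884 ≈ 1007.4, ∠ = arctan(1000/122) ≈ 83.04°
pole (s+724): 724 + j1000 → |·| = √(724²+1000²) = √1524176 ≈ 1234.6, ∠ = arctan(1000/724) ≈ 54.10°
|T| = 5 · 1000 / 1.25e+09 ≈ 4e-06
Gain = 20 log₁₀(4e-06) ≈ -107.96 dB
∠T = 89.43° − 221.43° = -132.00°

ω = 100: -90.2 dB, -7.9°; ω = 1000: -108.0 dB, -132.0°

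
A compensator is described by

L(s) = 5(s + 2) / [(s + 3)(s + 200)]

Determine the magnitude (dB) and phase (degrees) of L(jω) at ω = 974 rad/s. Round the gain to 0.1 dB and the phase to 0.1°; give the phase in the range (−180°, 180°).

-46.0 dB, -78.3°

At s = jω = j974:
zero (s+2): 2 + j974 → |·| = √(2²+974²) = √948680 ≈ 974, ∠ = arctan(974/2) ≈ 89.88°
pole (s+3): 3 + j974 → |·| = √(3²+974²) = √948685 ≈ 974, ∠ = arctan(974/3) ≈ 89.82°
pole (s+200): 200 + j974 → |·| = √(200²+974²) = √988676 ≈ 994.32, ∠ = arctan(974/200) ≈ 78.40°
|L| = 5 · 974 / 9.6847e+05 ≈ 0.0050286
Gain = 20 log₁₀(0.0050286) ≈ -45.97 dB
∠L = 89.88° − 168.22° = -78.34°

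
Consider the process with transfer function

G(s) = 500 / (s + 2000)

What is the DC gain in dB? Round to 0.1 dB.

G(0) = 500 / 2000 = 0.25
20 log₁₀(0.25) ≈ -12.04 dB

-12.0 dB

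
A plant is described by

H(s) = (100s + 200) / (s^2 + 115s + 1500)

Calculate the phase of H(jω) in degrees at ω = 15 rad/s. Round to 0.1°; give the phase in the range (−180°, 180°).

28.9°

Substitute s = j15:
Numerator: 100(j15) + 200 = 200 + j1500
Denominator: (j15)^2 + 115(j15) + 1500 = 1275 + j1725
|N| = √(200² + 1500²) ≈ 1513.3, ∠N ≈ 82.41°
|D| = √(1275² + 1725²) ≈ 2145.1, ∠D ≈ 53.53°
∠H = 82.41° − 53.53° = 28.88°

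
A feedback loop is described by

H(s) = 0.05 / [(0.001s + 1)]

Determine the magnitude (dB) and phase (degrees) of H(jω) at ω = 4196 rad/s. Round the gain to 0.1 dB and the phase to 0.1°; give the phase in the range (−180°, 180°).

At ω = 4196 rad/s:
pole (1 + j4196·0.001) = 1 + j4.196 → |·| ≈ 4.3135, ∠ ≈ 76.60°
|H| = 0.05 · 1 / (4.3135) ≈ 0.011592
Gain = 20 log₁₀(0.011592) ≈ -38.72 dB
∠H = (0°) − (76.60°) = -76.60°

-38.7 dB, -76.6°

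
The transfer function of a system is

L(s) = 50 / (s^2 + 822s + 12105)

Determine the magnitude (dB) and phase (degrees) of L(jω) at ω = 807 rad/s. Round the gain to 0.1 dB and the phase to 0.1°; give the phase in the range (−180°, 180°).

Substitute s = j807:
Numerator: 50 = 50 + j0
Denominator: (j807)^2 + 822(j807) + 12105 = -639144 + j663354
|N| = √(50² + 0²) ≈ 50, ∠N ≈ 0.00°
|D| = √(639144² + 663354²) ≈ 9.2116e+05, ∠D ≈ 133.94°
|L| = 50 / 9.2116e+05 ≈ 5.4279e-05
Gain = 20 log₁₀(5.4279e-05) ≈ -85.31 dB
∠L = 0.00° − 133.94° = -133.94°

-85.3 dB, -133.9°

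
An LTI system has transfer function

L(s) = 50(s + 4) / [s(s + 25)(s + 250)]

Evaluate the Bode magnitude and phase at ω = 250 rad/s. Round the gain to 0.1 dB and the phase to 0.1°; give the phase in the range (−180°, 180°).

-65.0 dB, -130.2°

At s = jω = j250:
zero (s+4): 4 + j250 → |·| = √(4²+250²) = √62516 ≈ 250.03, ∠ = arctan(250/4) ≈ 89.08°
pole (s+25): 25 + j250 → |·| = √(25²+250²) = √63125 ≈ 251.25, ∠ = arctan(250/25) ≈ 84.29°
pole (s+250): 250 + j250 → |·| = √(250²+250²) = √125000 ≈ 353.55, ∠ = arctan(250/250) ≈ 45.00°
pole at origin: |s| = 250, ∠ = 90.00° (in denominator)
|L| = 50 · 250.03 / 2.2207e+07 ≈ 0.00056295
Gain = 20 log₁₀(0.00056295) ≈ -64.99 dB
∠L = 89.08° − 219.29° = -130.21°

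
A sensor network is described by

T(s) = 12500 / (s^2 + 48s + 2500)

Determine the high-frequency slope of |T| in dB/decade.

Each pole contributes −20 dB/decade at high frequency; each zero contributes +20 dB/decade.
Net: 0 zero(s) − 2 pole(s) → -40 dB/decade.

-40 dB/decade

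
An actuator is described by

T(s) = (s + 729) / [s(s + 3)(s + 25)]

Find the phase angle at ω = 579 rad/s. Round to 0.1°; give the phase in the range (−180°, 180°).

At s = jω = j579:
zero (s+729): 729 + j579 → |·| = √(729²+579²) = √866682 ≈ 930.96, ∠ = arctan(579/729) ≈ 38.46°
pole (s+3): 3 + j579 → |·| = √(3²+579²) = √335250 ≈ 579.01, ∠ = arctan(579/3) ≈ 89.70°
pole (s+25): 25 + j579 → |·| = √(25²+579²) = √335866 ≈ 579.54, ∠ = arctan(579/25) ≈ 87.53°
pole at origin: |s| = 579, ∠ = 90.00° (in denominator)
∠T = 38.46° − 267.23° = -228.77° ≡ 131.23° (principal value)

131.2°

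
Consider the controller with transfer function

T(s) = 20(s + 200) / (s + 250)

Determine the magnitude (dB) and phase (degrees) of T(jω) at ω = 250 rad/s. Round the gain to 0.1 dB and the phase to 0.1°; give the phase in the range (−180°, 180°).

25.2 dB, 6.3°

At s = jω = j250:
zero (s+200): 200 + j250 → |·| = √(200²+250²) = √102500 ≈ 320.16, ∠ = arctan(250/200) ≈ 51.34°
pole (s+250): 250 + j250 → |·| = √(250²+250²) = √125000 ≈ 353.55, ∠ = arctan(250/250) ≈ 45.00°
|T| = 20 · 320.16 / 353.55 ≈ 18.111
Gain = 20 log₁₀(18.111) ≈ 25.16 dB
∠T = 51.34° − 45.00° = 6.34°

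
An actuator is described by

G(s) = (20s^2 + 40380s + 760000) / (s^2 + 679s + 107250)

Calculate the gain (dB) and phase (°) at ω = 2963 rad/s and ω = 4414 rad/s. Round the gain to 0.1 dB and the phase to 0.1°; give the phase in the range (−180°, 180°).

ω = 2963: 27.5 dB, -21.3°; ω = 4414: 26.8 dB, -15.8°

Substitute s = j2963:
Numerator: 20(j2963)^2 + 40380(j2963) + 760000 = -174827380 + j119645940
Denominator: (j2963)^2 + 679(j2963) + 107250 = -8672119 + j2011877
|N| = √(174827380² + 119645940²) ≈ 2.1185e+08, ∠N ≈ 145.61°
|D| = √(8672119² + 2011877²) ≈ 8.9024e+06, ∠D ≈ 166.94°
|G| = 2.1185e+08 / 8.9024e+06 ≈ 23.797
Gain = 20 log₁₀(23.797) ≈ 27.53 dB
∠G = 145.61° − 166.94° = -21.33°

Substitute s = j4414:
Numerator: 20(j4414)^2 + 40380(j4414) + 760000 = -388907920 + j178237320
Denominator: (j4414)^2 + 679(j4414) + 107250 = -19376146 + j2997106
|N| = √(388907920² + 178237320²) ≈ 4.2781e+08, ∠N ≈ 155.38°
|D| = √(19376146² + 2997106²) ≈ 1.9607e+07, ∠D ≈ 171.21°
|G| = 4.2781e+08 / 1.9607e+07 ≈ 21.819
Gain = 20 log₁₀(21.819) ≈ 26.78 dB
∠G = 155.38° − 171.21° = -15.83°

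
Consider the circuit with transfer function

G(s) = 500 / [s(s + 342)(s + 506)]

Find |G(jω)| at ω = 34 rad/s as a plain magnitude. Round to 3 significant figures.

At s = jω = j34:
pole (s+342): 342 + j34 → |·| = √(342²+34²) = √118120 ≈ 343.69, ∠ = arctan(34/342) ≈ 5.68°
pole (s+506): 506 + j34 → |·| = √(506²+34²) = √257192 ≈ 507.14, ∠ = arctan(34/506) ≈ 3.84°
pole at origin: |s| = 34, ∠ = 90.00° (in denominator)
|G| = 500 / 5.9262e+06 ≈ 8.4371e-05

8.44e-05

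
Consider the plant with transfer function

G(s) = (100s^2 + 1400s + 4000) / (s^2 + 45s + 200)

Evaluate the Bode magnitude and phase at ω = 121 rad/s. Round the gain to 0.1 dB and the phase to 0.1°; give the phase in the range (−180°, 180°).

Substitute s = j121:
Numerator: 100(j121)^2 + 1400(j121) + 4000 = -1460100 + j169400
Denominator: (j121)^2 + 45(j121) + 200 = -14441 + j5445
|N| = √(1460100² + 169400²) ≈ 1.4699e+06, ∠N ≈ 173.38°
|D| = √(14441² + 5445²) ≈ 15433, ∠D ≈ 159.34°
|G| = 1.4699e+06 / 15433 ≈ 95.244
Gain = 20 log₁₀(95.244) ≈ 39.58 dB
∠G = 173.38° − 159.34° = 14.04°

39.6 dB, 14.0°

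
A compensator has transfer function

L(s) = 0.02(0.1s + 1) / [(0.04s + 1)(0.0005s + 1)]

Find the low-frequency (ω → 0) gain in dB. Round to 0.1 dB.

L(0) = 0.02 · 1 / 1 = 0.02
20 log₁₀(0.02) ≈ -33.98 dB

-34.0 dB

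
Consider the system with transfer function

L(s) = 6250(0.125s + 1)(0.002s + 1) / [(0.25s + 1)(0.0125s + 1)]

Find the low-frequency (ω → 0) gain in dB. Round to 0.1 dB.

75.9 dB

L(0) = 6250 · 1 / 1 = 6250
20 log₁₀(6250) ≈ 75.92 dB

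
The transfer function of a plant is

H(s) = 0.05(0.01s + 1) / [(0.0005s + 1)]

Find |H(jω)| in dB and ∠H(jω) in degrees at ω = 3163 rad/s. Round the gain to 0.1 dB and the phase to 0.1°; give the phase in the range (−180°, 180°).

At ω = 3163 rad/s:
zero (1 + j3163·0.01) = 1 + j31.63 → |·| ≈ 31.646, ∠ ≈ 88.19°
pole (1 + j3163·0.0005) = 1 + j1.5815 → |·| ≈ 1.8711, ∠ ≈ 57.69°
|H| = 0.05 · 31.646 / (1.8711) ≈ 0.84565
Gain = 20 log₁₀(0.84565) ≈ -1.46 dB
∠H = (88.19°) − (57.69°) = 30.50°

-1.5 dB, 30.5°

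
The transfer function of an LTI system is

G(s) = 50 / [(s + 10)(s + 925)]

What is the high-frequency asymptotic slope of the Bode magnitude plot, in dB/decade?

Each pole contributes −20 dB/decade at high frequency; each zero contributes +20 dB/decade.
Net: 0 zero(s) − 2 pole(s) → -40 dB/decade.

-40 dB/decade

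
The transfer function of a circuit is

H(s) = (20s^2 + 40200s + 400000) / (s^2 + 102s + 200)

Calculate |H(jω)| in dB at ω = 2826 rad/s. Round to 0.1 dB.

27.8 dB

Substitute s = j2826:
Numerator: 20(j2826)^2 + 40200(j2826) + 400000 = -159325520 + j113605200
Denominator: (j2826)^2 + 102(j2826) + 200 = -7986076 + j288252
|N| = √(159325520² + 113605200²) ≈ 1.9568e+08, ∠N ≈ 144.51°
|D| = √(7986076² + 288252²) ≈ 7.9913e+06, ∠D ≈ 177.93°
|H| = 1.9568e+08 / 7.9913e+06 ≈ 24.487
Gain = 20 log₁₀(24.487) ≈ 27.78 dB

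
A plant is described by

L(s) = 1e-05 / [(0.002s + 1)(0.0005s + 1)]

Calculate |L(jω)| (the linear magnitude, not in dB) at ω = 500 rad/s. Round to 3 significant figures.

6.86e-06

At ω = 500 rad/s:
pole (1 + j500·0.002) = 1 + j1 → |·| ≈ 1.4142, ∠ ≈ 45.00°
pole (1 + j500·0.0005) = 1 + j0.25 → |·| ≈ 1.0308, ∠ ≈ 14.04°
|L| = 1e-05 · 1 / (1.4142 · 1.0308) ≈ 6.8599e-06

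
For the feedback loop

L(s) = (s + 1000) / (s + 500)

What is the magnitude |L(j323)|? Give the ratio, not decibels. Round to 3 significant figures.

Substitute s = j323:
Numerator: (j323) + 1000 = 1000 + j323
Denominator: (j323) + 500 = 500 + j323
|N| = √(1000² + 323²) ≈ 1050.9, ∠N ≈ 17.90°
|D| = √(500² + 323²) ≈ 595.26, ∠D ≈ 32.86°
|L| = 1050.9 / 595.26 ≈ 1.7654

1.77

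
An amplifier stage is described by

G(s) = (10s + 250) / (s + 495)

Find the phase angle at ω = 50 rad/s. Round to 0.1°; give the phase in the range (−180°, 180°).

57.7°

Substitute s = j50:
Numerator: 10(j50) + 250 = 250 + j500
Denominator: (j50) + 495 = 495 + j50
|N| = √(250² + 500²) ≈ 559.02, ∠N ≈ 63.43°
|D| = √(495² + 50²) ≈ 497.52, ∠D ≈ 5.77°
∠G = 63.43° − 5.77° = 57.66°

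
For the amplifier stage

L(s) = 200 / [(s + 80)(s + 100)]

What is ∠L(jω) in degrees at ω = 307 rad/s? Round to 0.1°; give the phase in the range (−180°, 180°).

-147.4°

At s = jω = j307:
pole (s+80): 80 + j307 → |·| = √(80²+307²) = √100649 ≈ 317.25, ∠ = arctan(307/80) ≈ 75.39°
pole (s+100): 100 + j307 → |·| = √(100²+307²) = √104249 ≈ 322.88, ∠ = arctan(307/100) ≈ 71.96°
∠L = 0.00° − 147.35° = -147.35°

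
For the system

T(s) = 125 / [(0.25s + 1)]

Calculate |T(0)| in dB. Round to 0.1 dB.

41.9 dB

T(0) = 125 · 1 / 1 = 125
20 log₁₀(125) ≈ 41.94 dB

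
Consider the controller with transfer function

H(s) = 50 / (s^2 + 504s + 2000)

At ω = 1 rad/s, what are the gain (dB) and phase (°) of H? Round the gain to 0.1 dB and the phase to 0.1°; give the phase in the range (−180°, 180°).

Substitute s = j1:
Numerator: 50 = 50 + j0
Denominator: (j1)^2 + 504(j1) + 2000 = 1999 + j504
|N| = √(50² + 0²) ≈ 50, ∠N ≈ 0.00°
|D| = √(1999² + 504²) ≈ 2061.6, ∠D ≈ 14.15°
|H| = 50 / 2061.6 ≈ 0.024253
Gain = 20 log₁₀(0.024253) ≈ -32.30 dB
∠H = 0.00° − 14.15° = -14.15°

-32.3 dB, -14.2°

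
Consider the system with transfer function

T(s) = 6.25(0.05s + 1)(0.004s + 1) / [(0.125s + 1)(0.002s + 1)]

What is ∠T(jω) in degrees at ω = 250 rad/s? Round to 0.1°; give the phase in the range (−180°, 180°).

At ω = 250 rad/s:
zero (1 + j250·0.05) = 1 + j12.5 → |·| ≈ 12.54, ∠ ≈ 85.43°
zero (1 + j250·0.004) = 1 + j1 → |·| ≈ 1.4142, ∠ ≈ 45.00°
pole (1 + j250·0.125) = 1 + j31.25 → |·| ≈ 31.266, ∠ ≈ 88.17°
pole (1 + j250·0.002) = 1 + j0.5 → |·| ≈ 1.118, ∠ ≈ 26.57°
∠T = (85.43° + 45.00°) − (88.17° + 26.57°) = 15.69°

15.7°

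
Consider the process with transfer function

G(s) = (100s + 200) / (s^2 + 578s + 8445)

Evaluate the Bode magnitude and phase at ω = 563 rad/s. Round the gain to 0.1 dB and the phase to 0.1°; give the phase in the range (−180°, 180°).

-18.0 dB, -43.7°

Substitute s = j563:
Numerator: 100(j563) + 200 = 200 + j56300
Denominator: (j563)^2 + 578(j563) + 8445 = -308524 + j325414
|N| = √(200² + 56300²) ≈ 56300, ∠N ≈ 89.80°
|D| = √(308524² + 325414²) ≈ 4.4842e+05, ∠D ≈ 133.47°
|G| = 56300 / 4.4842e+05 ≈ 0.12555
Gain = 20 log₁₀(0.12555) ≈ -18.02 dB
∠G = 89.80° − 133.47° = -43.67°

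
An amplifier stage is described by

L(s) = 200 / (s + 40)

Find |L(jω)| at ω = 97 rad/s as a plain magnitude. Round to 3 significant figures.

At s = jω = j97:
pole (s+40): 40 + j97 → |·| = √(40²+97²) = √11009 ≈ 104.92, ∠ = arctan(97/40) ≈ 67.59°
|L| = 200 / 104.92 ≈ 1.9062

1.91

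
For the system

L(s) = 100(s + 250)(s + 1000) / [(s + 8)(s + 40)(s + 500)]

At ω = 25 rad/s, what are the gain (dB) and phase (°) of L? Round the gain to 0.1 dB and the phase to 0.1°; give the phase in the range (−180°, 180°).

At s = jω = j25:
zero (s+250): 250 + j25 → |·| = √(250²+25²) = √63125 ≈ 251.25, ∠ = arctan(25/250) ≈ 5.71°
zero (s+1000): 1000 + j25 → |·| = √(1000²+25²) = √1000625 ≈ 1000.3, ∠ = arctan(25/1000) ≈ 1.43°
pole (s+8): 8 + j25 → |·| = √(8²+25²) = √689 ≈ 26.249, ∠ = arctan(25/8) ≈ 72.26°
pole (s+40): 40 + j25 → |·| = √(40²+25²) = √2225 ≈ 47.17, ∠ = arctan(25/40) ≈ 32.01°
pole (s+500): 500 + j25 → |·| = √(500²+25²) = √250625 ≈ 500.62, ∠ = arctan(25/500) ≈ 2.86°
|L| = 100 · 2.5133e+05 / 6.1985e+05 ≈ 40.547
Gain = 20 log₁₀(40.547) ≈ 32.16 dB
∠L = 7.14° − 107.13° = -99.99°

32.2 dB, -100.0°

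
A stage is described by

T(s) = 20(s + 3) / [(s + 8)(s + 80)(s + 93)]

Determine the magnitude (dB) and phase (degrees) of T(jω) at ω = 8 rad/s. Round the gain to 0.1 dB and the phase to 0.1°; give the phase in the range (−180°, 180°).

-53.9 dB, 13.8°

At s = jω = j8:
zero (s+3): 3 + j8 → |·| = √(3²+8²) = √73 ≈ 8.544, ∠ = arctan(8/3) ≈ 69.44°
pole (s+8): 8 + j8 → |·| = √(8²+8²) = √128 ≈ 11.314, ∠ = arctan(8/8) ≈ 45.00°
pole (s+80): 80 + j8 → |·| = √(80²+8²) = √6464 ≈ 80.399, ∠ = arctan(8/80) ≈ 5.71°
pole (s+93): 93 + j8 → |·| = √(93²+8²) = √8713 ≈ 93.343, ∠ = arctan(8/93) ≈ 4.92°
|T| = 20 · 8.544 / 84908 ≈ 0.0020125
Gain = 20 log₁₀(0.0020125) ≈ -53.93 dB
∠T = 69.44° − 55.63° = 13.81°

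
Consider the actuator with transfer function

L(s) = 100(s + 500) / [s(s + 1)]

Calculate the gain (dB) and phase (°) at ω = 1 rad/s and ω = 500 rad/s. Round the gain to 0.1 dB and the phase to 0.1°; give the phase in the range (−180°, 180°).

At s = jω = j1:
zero (s+500): 500 + j1 → |·| = √(500²+1²) = √250001 ≈ 500, ∠ = arctan(1/500) ≈ 0.11°
pole (s+1): 1 + j1 → |·| = √(1²+1²) = √2 ≈ 1.4142, ∠ = arctan(1/1) ≈ 45.00°
pole at origin: |s| = 1, ∠ = 90.00° (in denominator)
|L| = 100 · 500 / 1.4142 ≈ 35356
Gain = 20 log₁₀(35356) ≈ 90.97 dB
∠L = 0.11° − 135.00° = -134.89°

At s = jω = j500:
zero (s+500): 500 + j500 → |·| = √(500²+500²) = √500000 ≈ 707.11, ∠ = arctan(500/500) ≈ 45.00°
pole (s+1): 1 + j500 → |·| = √(1²+500²) = √250001 ≈ 500, ∠ = arctan(500/1) ≈ 89.89°
pole at origin: |s| = 500, ∠ = 90.00° (in denominator)
|L| = 100 · 707.11 / 2.5e+05 ≈ 0.28284
Gain = 20 log₁₀(0.28284) ≈ -10.97 dB
∠L = 45.00° − 179.89° = -134.89°

ω = 1: 91.0 dB, -134.9°; ω = 500: -11.0 dB, -134.9°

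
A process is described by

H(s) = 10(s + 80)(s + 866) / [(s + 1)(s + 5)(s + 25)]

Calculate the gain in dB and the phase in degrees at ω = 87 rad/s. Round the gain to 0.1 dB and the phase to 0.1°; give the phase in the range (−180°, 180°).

At s = jω = j87:
zero (s+80): 80 + j87 → |·| = √(80²+87²) = √13969 ≈ 118.19, ∠ = arctan(87/80) ≈ 47.40°
zero (s+866): 866 + j87 → |·| = √(866²+87²) = √757525 ≈ 870.36, ∠ = arctan(87/866) ≈ 5.74°
pole (s+1): 1 + j87 → |·| = √(1²+87²) = √7570 ≈ 87.006, ∠ = arctan(87/1) ≈ 89.34°
pole (s+5): 5 + j87 → |·| = √(5²+87²) = √7594 ≈ 87.144, ∠ = arctan(87/5) ≈ 86.71°
pole (s+25): 25 + j87 → |·| = √(25²+87²) = √8194 ≈ 90.521, ∠ = arctan(87/25) ≈ 73.97°
|H| = 10 · 1.0287e+05 / 6.8633e+05 ≈ 1.4988
Gain = 20 log₁₀(1.4988) ≈ 3.51 dB
∠H = 53.14° − 250.02° = -196.88° ≡ 163.12° (principal value)

3.5 dB, 163.1°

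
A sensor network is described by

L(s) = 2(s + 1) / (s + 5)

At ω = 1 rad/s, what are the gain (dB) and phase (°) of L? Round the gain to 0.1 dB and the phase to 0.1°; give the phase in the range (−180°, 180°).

At s = jω = j1:
zero (s+1): 1 + j1 → |·| = √(1²+1²) = √2 ≈ 1.4142, ∠ = arctan(1/1) ≈ 45.00°
pole (s+5): 5 + j1 → |·| = √(5²+1²) = √26 ≈ 5.099, ∠ = arctan(1/5) ≈ 11.31°
|L| = 2 · 1.4142 / 5.099 ≈ 0.5547
Gain = 20 log₁₀(0.5547) ≈ -5.12 dB
∠L = 45.00° − 11.31° = 33.69°

-5.1 dB, 33.7°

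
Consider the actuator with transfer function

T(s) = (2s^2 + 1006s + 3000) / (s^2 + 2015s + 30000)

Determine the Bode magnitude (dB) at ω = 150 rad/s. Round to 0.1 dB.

-5.7 dB

Substitute s = j150:
Numerator: 2(j150)^2 + 1006(j150) + 3000 = -42000 + j150900
Denominator: (j150)^2 + 2015(j150) + 30000 = 7500 + j302250
|N| = √(42000² + 150900²) ≈ 1.5664e+05, ∠N ≈ 105.55°
|D| = √(7500² + 302250²) ≈ 3.0234e+05, ∠D ≈ 88.58°
|T| = 1.5664e+05 / 3.0234e+05 ≈ 0.51809
Gain = 20 log₁₀(0.51809) ≈ -5.71 dB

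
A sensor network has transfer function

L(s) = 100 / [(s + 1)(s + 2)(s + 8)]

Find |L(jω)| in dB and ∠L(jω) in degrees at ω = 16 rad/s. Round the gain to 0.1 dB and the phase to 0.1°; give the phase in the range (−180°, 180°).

-33.3 dB, 127.3°

At s = jω = j16:
pole (s+1): 1 + j16 → |·| = √(1²+16²) = √257 ≈ 16.031, ∠ = arctan(16/1) ≈ 86.42°
pole (s+2): 2 + j16 → |·| = √(2²+16²) = √260 ≈ 16.125, ∠ = arctan(16/2) ≈ 82.87°
pole (s+8): 8 + j16 → |·| = √(8²+16²) = √320 ≈ 17.889, ∠ = arctan(16/8) ≈ 63.43°
|L| = 100 / 4624.3 ≈ 0.021625
Gain = 20 log₁₀(0.021625) ≈ -33.30 dB
∠L = 0.00° − 232.72° = -232.72° ≡ 127.28° (principal value)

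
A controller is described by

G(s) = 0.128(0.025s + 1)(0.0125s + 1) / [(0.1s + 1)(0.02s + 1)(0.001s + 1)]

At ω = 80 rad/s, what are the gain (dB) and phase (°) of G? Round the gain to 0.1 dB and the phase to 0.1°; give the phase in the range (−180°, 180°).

At ω = 80 rad/s:
zero (1 + j80·0.025) = 1 + j2 → |·| ≈ 2.2361, ∠ ≈ 63.43°
zero (1 + j80·0.0125) = 1 + j1 → |·| ≈ 1.4142, ∠ ≈ 45.00°
pole (1 + j80·0.1) = 1 + j8 → |·| ≈ 8.0623, ∠ ≈ 82.87°
pole (1 + j80·0.02) = 1 + j1.6 → |·| ≈ 1.8868, ∠ ≈ 57.99°
pole (1 + j80·0.001) = 1 + j0.08 → |·| ≈ 1.0032, ∠ ≈ 4.57°
|G| = 0.128 · 2.2361 · 1.4142 / (8.0623 · 1.8868 · 1.0032) ≈ 0.026524
Gain = 20 log₁₀(0.026524) ≈ -31.53 dB
∠G = (63.43° + 45.00°) − (82.87° + 57.99° + 4.57°) = -37.00°

-31.5 dB, -37.0°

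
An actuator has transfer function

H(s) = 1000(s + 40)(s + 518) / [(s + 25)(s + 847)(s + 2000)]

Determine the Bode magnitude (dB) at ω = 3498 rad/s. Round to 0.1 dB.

-12.3 dB

At s = jω = j3498:
zero (s+40): 40 + j3498 → |·| = √(40²+3498²) = √12237604 ≈ 3498.2, ∠ = arctan(3498/40) ≈ 89.34°
zero (s+518): 518 + j3498 → |·| = √(518²+3498²) = √12504328 ≈ 3536.1, ∠ = arctan(3498/518) ≈ 81.58°
pole (s+25): 25 + j3498 → |·| = √(25²+3498²) = √12236629 ≈ 3498.1, ∠ = arctan(3498/25) ≈ 89.59°
pole (s+847): 847 + j3498 → |·| = √(847²+3498²) = √12953413 ≈ 3599.1, ∠ = arctan(3498/847) ≈ 76.39°
pole (s+2000): 2000 + j3498 → |·| = √(2000²+3498²) = √16236004 ≈ 4029.4, ∠ = arctan(3498/2000) ≈ 60.24°
|H| = 1000 · 1.237e+07 / 5.073e+10 ≈ 0.24384
Gain = 20 log₁₀(0.24384) ≈ -12.26 dB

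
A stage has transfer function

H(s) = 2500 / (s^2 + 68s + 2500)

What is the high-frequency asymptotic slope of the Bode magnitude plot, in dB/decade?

-40 dB/decade

Each pole contributes −20 dB/decade at high frequency; each zero contributes +20 dB/decade.
Net: 0 zero(s) − 2 pole(s) → -40 dB/decade.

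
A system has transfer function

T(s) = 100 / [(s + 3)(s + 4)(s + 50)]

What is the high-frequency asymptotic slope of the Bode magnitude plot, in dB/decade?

Each pole contributes −20 dB/decade at high frequency; each zero contributes +20 dB/decade.
Net: 0 zero(s) − 3 pole(s) → -60 dB/decade.

-60 dB/decade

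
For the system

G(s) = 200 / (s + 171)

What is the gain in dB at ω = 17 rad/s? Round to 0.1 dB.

1.3 dB

Substitute s = j17:
Numerator: 200 = 200 + j0
Denominator: (j17) + 171 = 171 + j17
|N| = √(200² + 0²) ≈ 200, ∠N ≈ 0.00°
|D| = √(171² + 17²) ≈ 171.84, ∠D ≈ 5.68°
|G| = 200 / 171.84 ≈ 1.1639
Gain = 20 log₁₀(1.1639) ≈ 1.32 dB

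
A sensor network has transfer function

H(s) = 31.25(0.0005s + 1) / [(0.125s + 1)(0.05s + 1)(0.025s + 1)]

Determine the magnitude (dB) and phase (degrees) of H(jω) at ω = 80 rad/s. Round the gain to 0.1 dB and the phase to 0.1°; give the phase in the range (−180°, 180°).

At ω = 80 rad/s:
zero (1 + j80·0.0005) = 1 + j0.04 → |·| ≈ 1.0008, ∠ ≈ 2.29°
pole (1 + j80·0.125) = 1 + j10 → |·| ≈ 10.05, ∠ ≈ 84.29°
pole (1 + j80·0.05) = 1 + j4 → |·| ≈ 4.1231, ∠ ≈ 75.96°
pole (1 + j80·0.025) = 1 + j2 → |·| ≈ 2.2361, ∠ ≈ 63.43°
|H| = 31.25 · 1.0008 / (10.05 · 4.1231 · 2.2361) ≈ 0.33753
Gain = 20 log₁₀(0.33753) ≈ -9.43 dB
∠H = (2.29°) − (84.29° + 75.96° + 63.43°) = -221.39° ≡ 138.61° (principal value)

-9.4 dB, 138.6°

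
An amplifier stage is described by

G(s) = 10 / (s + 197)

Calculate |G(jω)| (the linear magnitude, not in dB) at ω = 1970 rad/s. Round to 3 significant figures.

0.00505

Substitute s = j1970:
Numerator: 10 = 10 + j0
Denominator: (j1970) + 197 = 197 + j1970
|N| = √(10² + 0²) ≈ 10, ∠N ≈ 0.00°
|D| = √(197² + 1970²) ≈ 1979.8, ∠D ≈ 84.29°
|G| = 10 / 1979.8 ≈ 0.005051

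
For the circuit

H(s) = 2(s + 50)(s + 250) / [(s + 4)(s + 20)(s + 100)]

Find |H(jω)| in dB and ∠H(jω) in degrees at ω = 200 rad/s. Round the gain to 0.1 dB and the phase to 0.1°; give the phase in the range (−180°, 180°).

At s = jω = j200:
zero (s+50): 50 + j200 → |·| = √(50²+200²) = √42500 ≈ 206.16, ∠ = arctan(200/50) ≈ 75.96°
zero (s+250): 250 + j200 → |·| = √(250²+200²) = √102500 ≈ 320.16, ∠ = arctan(200/250) ≈ 38.66°
pole (s+4): 4 + j200 → |·| = √(4²+200²) = √40016 ≈ 200.04, ∠ = arctan(200/4) ≈ 88.85°
pole (s+20): 20 + j200 → |·| = √(20²+200²) = √40400 ≈ 201, ∠ = arctan(200/20) ≈ 84.29°
pole (s+100): 100 + j200 → |·| = √(100²+200²) = √50000 ≈ 223.61, ∠ = arctan(200/100) ≈ 63.43°
|H| = 2 · 66004 / 8.9909e+06 ≈ 0.014682
Gain = 20 log₁₀(0.014682) ≈ -36.66 dB
∠H = 114.62° − 236.57° = -121.95°

-36.7 dB, -122.0°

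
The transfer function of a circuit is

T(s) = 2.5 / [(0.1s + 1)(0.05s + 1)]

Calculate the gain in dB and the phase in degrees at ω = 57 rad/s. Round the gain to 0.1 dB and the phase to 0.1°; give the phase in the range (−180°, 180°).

At ω = 57 rad/s:
pole (1 + j57·0.1) = 1 + j5.7 → |·| ≈ 5.7871, ∠ ≈ 80.05°
pole (1 + j57·0.05) = 1 + j2.85 → |·| ≈ 3.0203, ∠ ≈ 70.67°
|T| = 2.5 · 1 / (5.7871 · 3.0203) ≈ 0.14303
Gain = 20 log₁₀(0.14303) ≈ -16.89 dB
∠T = (0°) − (80.05° + 70.67°) = -150.72°

-16.9 dB, -150.7°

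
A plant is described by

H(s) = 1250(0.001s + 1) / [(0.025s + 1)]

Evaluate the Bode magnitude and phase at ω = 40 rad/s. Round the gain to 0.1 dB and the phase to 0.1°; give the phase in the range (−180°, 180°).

58.9 dB, -42.7°

At ω = 40 rad/s:
zero (1 + j40·0.001) = 1 + j0.04 → |·| ≈ 1.0008, ∠ ≈ 2.29°
pole (1 + j40·0.025) = 1 + j1 → |·| ≈ 1.4142, ∠ ≈ 45.00°
|H| = 1250 · 1.0008 / (1.4142) ≈ 884.6
Gain = 20 log₁₀(884.6) ≈ 58.93 dB
∠H = (2.29°) − (45.00°) = -42.71°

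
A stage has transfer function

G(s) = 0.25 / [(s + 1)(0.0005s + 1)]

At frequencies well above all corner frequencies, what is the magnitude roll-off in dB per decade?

-40 dB/decade

Each pole contributes −20 dB/decade at high frequency; each zero contributes +20 dB/decade.
Net: 0 zero(s) − 2 pole(s) → -40 dB/decade.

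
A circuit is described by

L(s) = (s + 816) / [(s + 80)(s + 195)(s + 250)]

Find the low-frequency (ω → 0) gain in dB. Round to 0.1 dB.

-73.6 dB

L(0) = 1·816 / (80·195·250) ≈ 0.00020923
20 log₁₀(0.00020923) ≈ -73.59 dB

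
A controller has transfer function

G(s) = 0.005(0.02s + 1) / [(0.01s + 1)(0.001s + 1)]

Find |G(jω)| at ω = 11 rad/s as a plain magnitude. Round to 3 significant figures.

0.00509

At ω = 11 rad/s:
zero (1 + j11·0.02) = 1 + j0.22 → |·| ≈ 1.0239, ∠ ≈ 12.41°
pole (1 + j11·0.01) = 1 + j0.11 → |·| ≈ 1.006, ∠ ≈ 6.28°
pole (1 + j11·0.001) = 1 + j0.011 → |·| ≈ 1.0001, ∠ ≈ 0.63°
|G| = 0.005 · 1.0239 / (1.006 · 1.0001) ≈ 0.0050885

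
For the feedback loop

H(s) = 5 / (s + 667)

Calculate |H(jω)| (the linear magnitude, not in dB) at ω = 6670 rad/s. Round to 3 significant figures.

0.000746

Substitute s = j6670:
Numerator: 5 = 5 + j0
Denominator: (j6670) + 667 = 667 + j6670
|N| = √(5² + 0²) ≈ 5, ∠N ≈ 0.00°
|D| = √(667² + 6670²) ≈ 6703.3, ∠D ≈ 84.29°
|H| = 5 / 6703.3 ≈ 0.0007459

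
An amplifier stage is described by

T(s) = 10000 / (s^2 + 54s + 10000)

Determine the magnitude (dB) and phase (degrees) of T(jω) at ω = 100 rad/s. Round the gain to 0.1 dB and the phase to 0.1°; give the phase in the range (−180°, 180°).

At s = jω = j100:
quadratic: (j100)² + 54·j100 + 10000 = 0 + j5400 → |·| ≈ 5400, ∠ ≈ 90.00°
|T| = 10000 / 5400 ≈ 1.8519
Gain = 20 log₁₀(1.8519) ≈ 5.35 dB
∠T = 0.00° − 90.00° = -90.00°

5.4 dB, -90.0°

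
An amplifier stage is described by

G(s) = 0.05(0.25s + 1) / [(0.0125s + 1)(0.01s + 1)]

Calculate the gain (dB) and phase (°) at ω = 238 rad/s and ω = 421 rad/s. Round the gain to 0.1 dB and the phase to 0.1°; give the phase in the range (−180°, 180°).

ω = 238: -8.7 dB, -49.6°; ω = 421: -12.9 dB, -66.4°

At ω = 238 rad/s:
zero (1 + j238·0.25) = 1 + j59.5 → |·| ≈ 59.508, ∠ ≈ 89.04°
pole (1 + j238·0.0125) = 1 + j2.975 → |·| ≈ 3.1386, ∠ ≈ 71.42°
pole (1 + j238·0.01) = 1 + j2.38 → |·| ≈ 2.5815, ∠ ≈ 67.21°
|G| = 0.05 · 59.508 / (3.1386 · 2.5815) ≈ 0.36723
Gain = 20 log₁₀(0.36723) ≈ -8.70 dB
∠G = (89.04°) − (71.42° + 67.21°) = -49.59°

At ω = 421 rad/s:
zero (1 + j421·0.25) = 1 + j105.25 → |·| ≈ 105.25, ∠ ≈ 89.46°
pole (1 + j421·0.0125) = 1 + j5.2625 → |·| ≈ 5.3567, ∠ ≈ 79.24°
pole (1 + j421·0.01) = 1 + j4.21 → |·| ≈ 4.3271, ∠ ≈ 76.64°
|G| = 0.05 · 105.25 / (5.3567 · 4.3271) ≈ 0.22704
Gain = 20 log₁₀(0.22704) ≈ -12.88 dB
∠G = (89.46°) − (79.24° + 76.64°) = -66.42°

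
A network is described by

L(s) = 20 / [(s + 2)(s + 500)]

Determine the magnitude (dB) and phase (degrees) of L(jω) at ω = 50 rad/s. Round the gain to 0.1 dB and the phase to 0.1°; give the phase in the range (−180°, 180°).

-62.0 dB, -93.4°

At s = jω = j50:
pole (s+2): 2 + j50 → |·| = √(2²+50²) = √2504 ≈ 50.04, ∠ = arctan(50/2) ≈ 87.71°
pole (s+500): 500 + j50 → |·| = √(500²+50²) = √252500 ≈ 502.49, ∠ = arctan(50/500) ≈ 5.71°
|L| = 20 / 25145 ≈ 0.00079539
Gain = 20 log₁₀(0.00079539) ≈ -61.99 dB
∠L = 0.00° − 93.42° = -93.42°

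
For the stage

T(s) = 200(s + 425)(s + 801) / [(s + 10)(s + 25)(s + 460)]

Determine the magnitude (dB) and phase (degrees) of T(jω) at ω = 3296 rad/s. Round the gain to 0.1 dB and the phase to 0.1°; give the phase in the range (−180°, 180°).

At s = jω = j3296:
zero (s+425): 425 + j3296 → |·| = √(425²+3296²) = √11044241 ≈ 3323.3, ∠ = arctan(3296/425) ≈ 82.65°
zero (s+801): 801 + j3296 → |·| = √(801²+3296²) = √11505217 ≈ 3391.9, ∠ = arctan(3296/801) ≈ 76.34°
pole (s+10): 10 + j3296 → |·| = √(10²+3296²) = √10863716 ≈ 3296, ∠ = arctan(3296/10) ≈ 89.83°
pole (s+25): 25 + j3296 → |·| = √(25²+3296²) = √10864241 ≈ 3296.1, ∠ = arctan(3296/25) ≈ 89.57°
pole (s+460): 460 + j3296 → |·| = √(460²+3296²) = √11075216 ≈ 3327.9, ∠ = arctan(3296/460) ≈ 82.05°
|T| = 200 · 1.1272e+07 / 3.6154e+10 ≈ 0.062355
Gain = 20 log₁₀(0.062355) ≈ -24.10 dB
∠T = 158.99° − 261.45° = -102.46°

-24.1 dB, -102.5°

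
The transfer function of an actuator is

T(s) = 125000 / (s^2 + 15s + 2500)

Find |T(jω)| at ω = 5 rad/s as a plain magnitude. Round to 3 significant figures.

50.5

At s = jω = j5:
quadratic: (j5)² + 15·j5 + 2500 = 2475 + j75 → |·| ≈ 2476.1, ∠ ≈ 1.74°
|T| = 125000 / 2476.1 ≈ 50.483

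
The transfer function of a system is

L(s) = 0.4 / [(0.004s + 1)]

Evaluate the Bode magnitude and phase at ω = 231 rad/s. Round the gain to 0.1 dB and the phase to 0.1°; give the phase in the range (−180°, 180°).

At ω = 231 rad/s:
pole (1 + j231·0.004) = 1 + j0.924 → |·| ≈ 1.3615, ∠ ≈ 42.74°
|L| = 0.4 · 1 / (1.3615) ≈ 0.29379
Gain = 20 log₁₀(0.29379) ≈ -10.64 dB
∠L = (0°) − (42.74°) = -42.74°

-10.6 dB, -42.7°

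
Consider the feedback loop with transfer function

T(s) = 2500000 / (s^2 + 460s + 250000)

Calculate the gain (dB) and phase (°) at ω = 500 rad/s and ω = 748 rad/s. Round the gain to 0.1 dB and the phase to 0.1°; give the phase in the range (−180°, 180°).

At s = jω = j500:
quadratic: (j500)² + 460·j500 + 250000 = 0 + j230000 → |·| ≈ 2.3e+05, ∠ ≈ 90.00°
|T| = 2500000 / 2.3e+05 ≈ 10.87
Gain = 20 log₁₀(10.87) ≈ 20.72 dB
∠T = 0.00° − 90.00° = -90.00°

At s = jω = j748:
quadratic: (j748)² + 460·j748 + 250000 = -309504 + j344080 → |·| ≈ 4.628e+05, ∠ ≈ 131.97°
|T| = 2500000 / 4.628e+05 ≈ 5.4019
Gain = 20 log₁₀(5.4019) ≈ 14.65 dB
∠T = 0.00° − 131.97° = -131.97°

ω = 500: 20.7 dB, -90.0°; ω = 748: 14.7 dB, -132.0°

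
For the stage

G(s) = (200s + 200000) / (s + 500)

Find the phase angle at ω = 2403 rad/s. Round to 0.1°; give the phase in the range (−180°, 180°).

-10.8°

Substitute s = j2403:
Numerator: 200(j2403) + 200000 = 200000 + j480600
Denominator: (j2403) + 500 = 500 + j2403
|N| = √(200000² + 480600²) ≈ 5.2055e+05, ∠N ≈ 67.41°
|D| = √(500² + 2403²) ≈ 2454.5, ∠D ≈ 78.25°
∠G = 67.41° − 78.25° = -10.84°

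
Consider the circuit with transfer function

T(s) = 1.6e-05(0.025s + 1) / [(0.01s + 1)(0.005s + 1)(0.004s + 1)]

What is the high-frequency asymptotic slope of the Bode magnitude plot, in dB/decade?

-40 dB/decade

Each pole contributes −20 dB/decade at high frequency; each zero contributes +20 dB/decade.
Net: 1 zero(s) − 3 pole(s) → -40 dB/decade.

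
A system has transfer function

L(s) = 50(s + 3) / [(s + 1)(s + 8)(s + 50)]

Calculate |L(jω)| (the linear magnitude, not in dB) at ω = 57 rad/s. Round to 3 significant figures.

0.0115

At s = jω = j57:
zero (s+3): 3 + j57 → |·| = √(3²+57²) = √3258 ≈ 57.079, ∠ = arctan(57/3) ≈ 86.99°
pole (s+1): 1 + j57 → |·| = √(1²+57²) = √3250 ≈ 57.009, ∠ = arctan(57/1) ≈ 88.99°
pole (s+8): 8 + j57 → |·| = √(8²+57²) = √3313 ≈ 57.559, ∠ = arctan(57/8) ≈ 82.01°
pole (s+50): 50 + j57 → |·| = √(50²+57²) = √5749 ≈ 75.822, ∠ = arctan(57/50) ≈ 48.74°
|L| = 50 · 57.079 / 2.488e+05 ≈ 0.011471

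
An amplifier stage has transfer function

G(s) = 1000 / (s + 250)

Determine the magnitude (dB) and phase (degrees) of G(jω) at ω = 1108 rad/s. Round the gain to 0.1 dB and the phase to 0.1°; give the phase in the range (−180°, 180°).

-1.1 dB, -77.3°

At s = jω = j1108:
pole (s+250): 250 + j1108 → |·| = √(250²+1108²) = √1290164 ≈ 1135.9, ∠ = arctan(1108/250) ≈ 77.29°
|G| = 1000 / 1135.9 ≈ 0.88036
Gain = 20 log₁₀(0.88036) ≈ -1.11 dB
∠G = 0.00° − 77.29° = -77.29°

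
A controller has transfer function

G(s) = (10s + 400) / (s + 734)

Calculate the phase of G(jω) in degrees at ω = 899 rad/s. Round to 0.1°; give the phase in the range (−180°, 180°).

Substitute s = j899:
Numerator: 10(j899) + 400 = 400 + j8990
Denominator: (j899) + 734 = 734 + j899
|N| = √(400² + 8990²) ≈ 8998.9, ∠N ≈ 87.45°
|D| = √(734² + 899²) ≈ 1160.6, ∠D ≈ 50.77°
∠G = 87.45° − 50.77° = 36.68°

36.7°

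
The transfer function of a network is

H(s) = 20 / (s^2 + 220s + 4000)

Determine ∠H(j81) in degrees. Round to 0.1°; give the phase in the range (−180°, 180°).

Substitute s = j81:
Numerator: 20 = 20 + j0
Denominator: (j81)^2 + 220(j81) + 4000 = -2561 + j17820
|N| = √(20² + 0²) ≈ 20, ∠N ≈ 0.00°
|D| = √(2561² + 17820²) ≈ 18003, ∠D ≈ 98.18°
∠H = 0.00° − 98.18° = -98.18°

-98.2°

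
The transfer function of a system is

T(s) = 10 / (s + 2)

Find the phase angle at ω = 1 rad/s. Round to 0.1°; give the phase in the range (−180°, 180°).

-26.6°

At s = jω = j1:
pole (s+2): 2 + j1 → |·| = √(2²+1²) = √5 ≈ 2.2361, ∠ = arctan(1/2) ≈ 26.57°
∠T = 0.00° − 26.57° = -26.57°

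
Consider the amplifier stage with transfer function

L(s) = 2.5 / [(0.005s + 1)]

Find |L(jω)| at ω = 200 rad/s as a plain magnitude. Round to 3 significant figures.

1.77

At ω = 200 rad/s:
pole (1 + j200·0.005) = 1 + j1 → |·| ≈ 1.4142, ∠ ≈ 45.00°
|L| = 2.5 · 1 / (1.4142) ≈ 1.7678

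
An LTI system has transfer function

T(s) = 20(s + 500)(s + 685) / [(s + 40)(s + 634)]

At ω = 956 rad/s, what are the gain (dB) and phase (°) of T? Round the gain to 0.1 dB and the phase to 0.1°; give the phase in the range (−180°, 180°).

27.3 dB, -27.3°

At s = jω = j956:
zero (s+500): 500 + j956 → |·| = √(500²+956²) = √1163936 ≈ 1078.9, ∠ = arctan(956/500) ≈ 62.39°
zero (s+685): 685 + j956 → |·| = √(685²+956²) = √1383161 ≈ 1176.1, ∠ = arctan(956/685) ≈ 54.38°
pole (s+40): 40 + j956 → |·| = √(40²+956²) = √915536 ≈ 956.84, ∠ = arctan(956/40) ≈ 87.60°
pole (s+634): 634 + j956 → |·| = √(634²+956²) = √1315892 ≈ 1147.1, ∠ = arctan(956/634) ≈ 56.45°
|T| = 20 · 1.2689e+06 / 1.0976e+06 ≈ 23.121
Gain = 20 log₁₀(23.121) ≈ 27.28 dB
∠T = 116.77° − 144.05° = -27.28°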